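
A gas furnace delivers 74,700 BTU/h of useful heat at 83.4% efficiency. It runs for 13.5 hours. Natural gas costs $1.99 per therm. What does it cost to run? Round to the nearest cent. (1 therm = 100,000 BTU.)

$24.06

Heat delivered = 74,700 BTU/h × 13.5 h = 1,008,450 BTU
Gas input = 1,008,450 / 0.834 = 1,209,173 BTU
= 1,209,173 / 100,000 = 12.09 therm
Cost = 12.09 × $1.99/therm = $24.06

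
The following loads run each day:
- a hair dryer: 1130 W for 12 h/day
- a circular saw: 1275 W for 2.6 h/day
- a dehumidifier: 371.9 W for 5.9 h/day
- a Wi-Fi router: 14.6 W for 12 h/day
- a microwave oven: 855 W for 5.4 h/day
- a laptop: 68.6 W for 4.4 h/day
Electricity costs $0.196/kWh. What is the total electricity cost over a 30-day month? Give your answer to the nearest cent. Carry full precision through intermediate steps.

$142.08

hair dryer: 1130 W × 12 h × 30 d = 406,800 Wh = 406.8 kWh
circular saw: 1275 W × 2.6 h × 30 d = 99,450 Wh = 99.45 kWh
dehumidifier: 371.9 W × 5.9 h × 30 d = 65,826 Wh = 65.83 kWh
Wi-Fi router: 14.6 W × 12 h × 30 d = 5,256 Wh = 5.256 kWh
microwave oven: 855 W × 5.4 h × 30 d = 138,510 Wh = 138.5 kWh
laptop: 68.6 W × 4.4 h × 30 d = 9,055 Wh = 9.055 kWh
Total energy = 406.8 + 99.45 + 65.83 + 5.256 + 138.5 + 9.055 = 724.9 kWh
Cost = 724.9 kWh × $0.196 = $142.08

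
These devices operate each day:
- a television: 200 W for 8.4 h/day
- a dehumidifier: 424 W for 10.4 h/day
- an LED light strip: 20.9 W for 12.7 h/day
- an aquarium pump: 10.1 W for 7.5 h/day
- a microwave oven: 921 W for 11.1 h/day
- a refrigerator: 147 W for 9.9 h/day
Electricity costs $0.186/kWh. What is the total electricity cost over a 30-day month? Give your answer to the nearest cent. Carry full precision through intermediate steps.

television: 200 W × 8.4 h × 30 d = 50,400 Wh = 50.4 kWh
dehumidifier: 424 W × 10.4 h × 30 d = 132,288 Wh = 132.3 kWh
LED light strip: 20.9 W × 12.7 h × 30 d = 7,963 Wh = 7.963 kWh
aquarium pump: 10.1 W × 7.5 h × 30 d = 2,272 Wh = 2.272 kWh
microwave oven: 921 W × 11.1 h × 30 d = 306,693 Wh = 306.7 kWh
refrigerator: 147 W × 9.9 h × 30 d = 43,659 Wh = 43.66 kWh
Total energy = 50.4 + 132.3 + 7.963 + 2.272 + 306.7 + 43.66 = 543.3 kWh
Cost = 543.3 kWh × $0.186 = $101.05

$101.05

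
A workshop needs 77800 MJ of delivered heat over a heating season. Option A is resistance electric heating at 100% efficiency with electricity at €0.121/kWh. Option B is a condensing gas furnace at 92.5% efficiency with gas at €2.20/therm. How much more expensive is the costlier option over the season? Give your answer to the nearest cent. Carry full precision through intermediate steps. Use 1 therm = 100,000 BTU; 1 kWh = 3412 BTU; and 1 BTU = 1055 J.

€861.28

Heat load = 77800 MJ = 77,800,000,000 J / 1055 = 73,744,076 BTU
Gas: input = 73,744,076 / 0.925 = 79,723,325 BTU = 797.2 therm → 797.2 × €2.20 = €1,753.91
Electric: 73,744,076 BTU / 3412 = 21,610 kWh → × €0.121 = €2,615.19
Difference = |€1,753.91 − €2,615.19| = €861.28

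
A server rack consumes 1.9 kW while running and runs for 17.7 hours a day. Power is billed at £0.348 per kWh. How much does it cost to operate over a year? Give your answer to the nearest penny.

Energy = 1900 W × 17.7 h/day × 365 days = 12,274,950 Wh = 12,270 kWh
Cost = 12,270 kWh × £0.348/kWh = £4,271.68

£4271.68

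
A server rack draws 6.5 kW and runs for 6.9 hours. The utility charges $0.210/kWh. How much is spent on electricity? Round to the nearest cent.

Energy = 6500 W × 6.9 h = 44,850 Wh = 44.85 kWh
Cost = 44.85 kWh × $0.210/kWh = $9.42

$9.42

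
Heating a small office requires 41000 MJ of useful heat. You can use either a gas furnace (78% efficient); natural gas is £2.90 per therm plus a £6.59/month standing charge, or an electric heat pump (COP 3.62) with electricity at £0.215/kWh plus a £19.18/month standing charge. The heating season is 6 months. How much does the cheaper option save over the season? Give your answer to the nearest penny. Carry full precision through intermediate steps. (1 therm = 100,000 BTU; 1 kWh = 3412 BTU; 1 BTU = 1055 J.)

Heat load = 41000 MJ = 41,000,000,000 J / 1055 = 38,862,559 BTU
Gas: input = 38,862,559 / 0.78 = 49,823,794 BTU = 498.2 therm → 498.2 × £2.90 = £1,444.89; + 6 × £6.59 standing = £1,484.43
Heat pump: 38,862,559 BTU / 3412 = 11,390 kWh heat; / 3.62 = 3,146 kWh in → × £0.215 = £676.48; + 6 × £19.18 standing = £791.56
Difference = |£1,484.43 − £791.56| = £692.87

£692.87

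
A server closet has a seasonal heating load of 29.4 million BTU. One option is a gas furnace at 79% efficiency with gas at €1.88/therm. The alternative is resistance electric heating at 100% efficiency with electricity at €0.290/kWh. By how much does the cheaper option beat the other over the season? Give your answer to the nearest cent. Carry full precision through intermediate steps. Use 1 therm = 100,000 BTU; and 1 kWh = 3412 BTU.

Heat load = 29.4 × 10⁶ BTU = 29,400,000 BTU
Gas: input = 29,400,000 / 0.79 = 37,215,190 BTU = 372.2 therm → 372.2 × €1.88 = €699.65
Electric: 29,400,000 BTU / 3412 = 8,617 kWh → × €0.290 = €2,498.83
Difference = |€699.65 − €2,498.83| = €1,799.18

€1799.18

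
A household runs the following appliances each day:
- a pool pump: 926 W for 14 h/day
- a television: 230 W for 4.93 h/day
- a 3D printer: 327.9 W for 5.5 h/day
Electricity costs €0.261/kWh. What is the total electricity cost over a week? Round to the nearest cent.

€29.05

pool pump: 926 W × 14 h × 7 d = 90,748 Wh = 90.75 kWh
television: 230 W × 4.93 h × 7 d = 7,937 Wh = 7.937 kWh
3D printer: 327.9 W × 5.5 h × 7 d = 12,624 Wh = 12.62 kWh
Total energy = 90.75 + 7.937 + 12.62 = 111.3 kWh
Cost = 111.3 kWh × €0.261 = €29.05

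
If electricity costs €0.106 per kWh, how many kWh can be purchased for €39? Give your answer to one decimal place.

€39 / €0.106 per kWh = 367.9 kWh

367.9 kWh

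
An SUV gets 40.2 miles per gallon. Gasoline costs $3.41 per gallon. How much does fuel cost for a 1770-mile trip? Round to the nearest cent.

$150.14

Fuel = 1770 mi / 40.2 mpg = 44.03 gal
Cost = 44.03 gal × $3.41/gal = $150.14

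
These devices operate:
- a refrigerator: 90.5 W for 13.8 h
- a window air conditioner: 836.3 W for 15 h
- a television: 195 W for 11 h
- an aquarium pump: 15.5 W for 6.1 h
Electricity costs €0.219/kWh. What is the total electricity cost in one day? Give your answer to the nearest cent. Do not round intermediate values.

€3.51

refrigerator: 90.5 W × 13.8 h = 1,249 Wh = 1.249 kWh
window air conditioner: 836.3 W × 15 h = 12,544 Wh = 12.54 kWh
television: 195 W × 11 h = 2,145 Wh = 2.145 kWh
aquarium pump: 15.5 W × 6.1 h = 95 Wh = 0.09455 kWh
Total energy = 1.249 + 12.54 + 2.145 + 0.09455 = 16.03 kWh
Cost = 16.03 kWh × €0.219 = €3.51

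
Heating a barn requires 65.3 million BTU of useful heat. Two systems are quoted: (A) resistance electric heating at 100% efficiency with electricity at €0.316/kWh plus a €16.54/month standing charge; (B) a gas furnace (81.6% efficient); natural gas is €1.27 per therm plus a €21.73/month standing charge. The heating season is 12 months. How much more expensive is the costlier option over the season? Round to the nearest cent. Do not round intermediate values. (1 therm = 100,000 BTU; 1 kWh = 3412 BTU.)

Heat load = 65.3 × 10⁶ BTU = 65,300,000 BTU
Gas: input = 65,300,000 / 0.816 = 80,024,510 BTU = 800.2 therm → 800.2 × €1.27 = €1,016.31; + 12 × €21.73 standing = €1,277.07
Electric: 65,300,000 BTU / 3412 = 19,140 kWh → × €0.316 = €6,047.71; + 12 × €16.54 standing = €6,246.19
Difference = |€1,277.07 − €6,246.19| = €4,969.12

€4969.12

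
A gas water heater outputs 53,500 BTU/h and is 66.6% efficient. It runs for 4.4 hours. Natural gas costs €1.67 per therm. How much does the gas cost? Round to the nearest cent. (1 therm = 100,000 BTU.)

€5.90

Heat delivered = 53,500 BTU/h × 4.4 h = 235,400 BTU
Gas input = 235,400 / 0.666 = 353,453 BTU
= 353,453 / 100,000 = 3.535 therm
Cost = 3.535 × €1.67/therm = €5.90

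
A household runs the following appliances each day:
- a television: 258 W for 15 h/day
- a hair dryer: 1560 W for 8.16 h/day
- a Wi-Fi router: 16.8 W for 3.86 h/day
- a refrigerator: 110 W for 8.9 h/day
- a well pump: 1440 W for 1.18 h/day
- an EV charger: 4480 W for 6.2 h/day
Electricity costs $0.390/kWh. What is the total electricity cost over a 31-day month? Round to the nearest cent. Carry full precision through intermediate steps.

television: 258 W × 15 h × 31 d = 119,970 Wh = 120 kWh
hair dryer: 1560 W × 8.16 h × 31 d = 394,618 Wh = 394.6 kWh
Wi-Fi router: 16.8 W × 3.86 h × 31 d = 2,010 Wh = 2.01 kWh
refrigerator: 110 W × 8.9 h × 31 d = 30,349 Wh = 30.35 kWh
well pump: 1440 W × 1.18 h × 31 d = 52,675 Wh = 52.68 kWh
EV charger: 4480 W × 6.2 h × 31 d = 861,056 Wh = 861.1 kWh
Total energy = 120 + 394.6 + 2.01 + 30.35 + 52.68 + 861.1 = 1,461 kWh
Cost = 1,461 kWh × $0.390 = $569.66

$569.66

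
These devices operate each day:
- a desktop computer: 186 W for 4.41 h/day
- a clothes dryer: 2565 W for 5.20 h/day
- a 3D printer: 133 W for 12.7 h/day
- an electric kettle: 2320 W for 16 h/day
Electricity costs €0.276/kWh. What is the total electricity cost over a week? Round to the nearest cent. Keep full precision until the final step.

€102.33

desktop computer: 186 W × 4.41 h × 7 d = 5,742 Wh = 5.742 kWh
clothes dryer: 2565 W × 5.20 h × 7 d = 93,366 Wh = 93.37 kWh
3D printer: 133 W × 12.7 h × 7 d = 11,824 Wh = 11.82 kWh
electric kettle: 2320 W × 16 h × 7 d = 259,840 Wh = 259.8 kWh
Total energy = 5.742 + 93.37 + 11.82 + 259.8 = 370.8 kWh
Cost = 370.8 kWh × €0.276 = €102.33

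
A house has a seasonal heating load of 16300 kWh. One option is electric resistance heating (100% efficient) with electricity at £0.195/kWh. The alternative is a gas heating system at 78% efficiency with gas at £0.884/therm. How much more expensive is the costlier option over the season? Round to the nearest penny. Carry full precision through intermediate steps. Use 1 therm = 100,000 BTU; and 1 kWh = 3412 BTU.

£2548.19

Heat load = 16300 kWh × 3412 = 55,615,600 BTU
Gas: input = 55,615,600 / 0.78 = 71,302,051 BTU = 713 therm → 713 × £0.884 = £630.31
Electric: 55,615,600 BTU / 3412 = 16,300 kWh → × £0.195 = £3,178.50
Difference = |£630.31 − £3,178.50| = £2,548.19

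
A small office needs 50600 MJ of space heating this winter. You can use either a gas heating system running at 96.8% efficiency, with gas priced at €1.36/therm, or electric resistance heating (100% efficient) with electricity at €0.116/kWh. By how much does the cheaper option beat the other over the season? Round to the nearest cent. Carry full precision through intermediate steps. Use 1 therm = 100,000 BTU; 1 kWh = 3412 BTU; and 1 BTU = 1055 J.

€956.75

Heat load = 50600 MJ = 50,600,000,000 J / 1055 = 47,962,085 BTU
Gas: input = 47,962,085 / 0.968 = 49,547,609 BTU = 495.5 therm → 495.5 × €1.36 = €673.85
Electric: 47,962,085 BTU / 3412 = 14,060 kWh → × €0.116 = €1,630.60
Difference = |€673.85 − €1,630.60| = €956.75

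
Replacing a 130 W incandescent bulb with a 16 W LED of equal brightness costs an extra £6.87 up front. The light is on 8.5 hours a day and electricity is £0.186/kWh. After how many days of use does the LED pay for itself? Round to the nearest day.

38 days

Power saved = 130 − 16 = 114 W
Daily energy saved = 114 W × 8.5 h = 969 Wh = 0.969 kWh
Daily savings = 0.969 × £0.186 = £0.1802
Payback = £6.87 / £0.1802 per day = 38.12 days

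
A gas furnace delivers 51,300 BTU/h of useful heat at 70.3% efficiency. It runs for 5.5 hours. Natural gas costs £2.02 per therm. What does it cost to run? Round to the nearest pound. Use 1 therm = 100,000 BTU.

Heat delivered = 51,300 BTU/h × 5.5 h = 282,150 BTU
Gas input = 282,150 / 0.703 = 401,351 BTU
= 401,351 / 100,000 = 4.014 therm
Cost = 4.014 × £2.02/therm = £8.11 ≈ £8

£8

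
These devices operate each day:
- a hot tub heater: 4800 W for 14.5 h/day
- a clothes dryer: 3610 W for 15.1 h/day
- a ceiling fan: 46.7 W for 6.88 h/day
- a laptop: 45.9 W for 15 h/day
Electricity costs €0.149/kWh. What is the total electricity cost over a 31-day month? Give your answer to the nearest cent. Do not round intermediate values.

€577.93

hot tub heater: 4800 W × 14.5 h × 31 d = 2,157,600 Wh = 2,158 kWh
clothes dryer: 3610 W × 15.1 h × 31 d = 1,689,841 Wh = 1,690 kWh
ceiling fan: 46.7 W × 6.88 h × 31 d = 9,960 Wh = 9.96 kWh
laptop: 45.9 W × 15 h × 31 d = 21,344 Wh = 21.34 kWh
Total energy = 2,158 + 1,690 + 9.96 + 21.34 = 3,879 kWh
Cost = 3,879 kWh × €0.149 = €577.93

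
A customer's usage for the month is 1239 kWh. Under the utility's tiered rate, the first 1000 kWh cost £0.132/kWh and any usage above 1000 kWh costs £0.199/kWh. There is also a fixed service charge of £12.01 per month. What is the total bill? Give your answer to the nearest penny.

First 1000 kWh × £0.132 = £132.00
Remaining 239 kWh × £0.199 = £47.56
Energy charge = £179.56; + service £12.01 = £191.57

£191.57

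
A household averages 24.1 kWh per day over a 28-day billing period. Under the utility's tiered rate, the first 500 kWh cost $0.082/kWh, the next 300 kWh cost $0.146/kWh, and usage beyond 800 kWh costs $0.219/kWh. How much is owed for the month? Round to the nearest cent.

$66.52

Usage = 24.1 kWh/day × 28 days = 674.8 kWh
First 500 kWh × $0.082 = $41.00
Next 174.8 kWh × $0.146 = $25.52
Remaining tier: 0 kWh (not reached)
Total = $66.52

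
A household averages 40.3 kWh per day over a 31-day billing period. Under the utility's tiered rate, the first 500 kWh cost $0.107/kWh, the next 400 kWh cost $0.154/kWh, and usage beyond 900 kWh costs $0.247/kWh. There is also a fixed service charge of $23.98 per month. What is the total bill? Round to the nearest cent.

Usage = 40.3 kWh/day × 31 days = 1249.3 kWh
First 500 kWh × $0.107 = $53.50
Next 400 kWh × $0.154 = $61.60
Remaining 349.3 kWh × $0.247 = $86.28
Energy charge = $201.38; + service $23.98 = $225.36

$225.36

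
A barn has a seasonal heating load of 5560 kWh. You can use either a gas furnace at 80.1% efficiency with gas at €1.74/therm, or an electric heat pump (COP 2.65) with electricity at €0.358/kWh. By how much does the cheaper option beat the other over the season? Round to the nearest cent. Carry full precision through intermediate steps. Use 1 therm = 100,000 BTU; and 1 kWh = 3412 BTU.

Heat load = 5560 kWh × 3412 = 18,970,720 BTU
Gas: input = 18,970,720 / 0.801 = 23,683,795 BTU = 236.8 therm → 236.8 × €1.74 = €412.10
Heat pump: 18,970,720 BTU / 3412 = 5,560 kWh heat; / 2.65 = 2,098 kWh in → × €0.358 = €751.12
Difference = |€412.10 − €751.12| = €339.03

€339.03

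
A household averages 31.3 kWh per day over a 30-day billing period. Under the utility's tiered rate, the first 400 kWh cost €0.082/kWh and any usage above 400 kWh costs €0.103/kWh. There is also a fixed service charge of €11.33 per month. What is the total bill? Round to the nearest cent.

€99.65

Usage = 31.3 kWh/day × 30 days = 939 kWh
First 400 kWh × €0.082 = €32.80
Remaining 539 kWh × €0.103 = €55.52
Energy charge = €88.32; + service €11.33 = €99.65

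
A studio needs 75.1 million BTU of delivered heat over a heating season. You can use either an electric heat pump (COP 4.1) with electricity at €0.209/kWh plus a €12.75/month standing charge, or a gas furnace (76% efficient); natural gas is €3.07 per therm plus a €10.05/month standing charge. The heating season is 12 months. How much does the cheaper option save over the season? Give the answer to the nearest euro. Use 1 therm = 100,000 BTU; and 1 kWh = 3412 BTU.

Heat load = 75.1 × 10⁶ BTU = 75,100,000 BTU
Gas: input = 75,100,000 / 0.76 = 98,815,789 BTU = 988.2 therm → 988.2 × €3.07 = €3,033.64; + 12 × €10.05 standing = €3,154.24
Heat pump: 75,100,000 BTU / 3412 = 22,010 kWh heat; / 4.1 = 5,368 kWh in → × €0.209 = €1,122.00; + 12 × €12.75 standing = €1,275.00
Difference = |€3,154.24 − €1,275.00| = €1,879.24 ≈ €1879

€1879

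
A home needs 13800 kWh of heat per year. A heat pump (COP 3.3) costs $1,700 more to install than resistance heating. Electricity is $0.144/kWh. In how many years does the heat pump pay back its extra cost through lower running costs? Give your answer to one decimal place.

1.2 years

Resistance: 13800 kWh × $0.144 = $1,987.20/yr
Heat pump: 13800 / 3.3 = 4182 kWh in → × $0.144 = $602.18/yr
Annual savings = $1,385.02
Payback = $1,700 / $1,385.02 = 1.23 years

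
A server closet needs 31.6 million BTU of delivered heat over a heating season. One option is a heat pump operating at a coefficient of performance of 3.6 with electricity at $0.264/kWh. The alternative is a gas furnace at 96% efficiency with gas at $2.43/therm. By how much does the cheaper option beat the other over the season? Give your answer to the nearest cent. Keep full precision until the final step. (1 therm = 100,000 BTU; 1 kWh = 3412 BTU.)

Heat load = 31.6 × 10⁶ BTU = 31,600,000 BTU
Gas: input = 31,600,000 / 0.96 = 32,916,667 BTU = 329.2 therm → 329.2 × $2.43 = $799.88
Heat pump: 31,600,000 BTU / 3412 = 9,261 kWh heat; / 3.6 = 2,573 kWh in → × $0.264 = $679.17
Difference = |$799.88 − $679.17| = $120.70

$120.70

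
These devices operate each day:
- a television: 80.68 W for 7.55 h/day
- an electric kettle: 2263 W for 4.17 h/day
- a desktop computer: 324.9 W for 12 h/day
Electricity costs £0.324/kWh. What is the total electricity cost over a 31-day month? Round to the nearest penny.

television: 80.68 W × 7.55 h × 31 d = 18,883 Wh = 18.88 kWh
electric kettle: 2263 W × 4.17 h × 31 d = 292,538 Wh = 292.5 kWh
desktop computer: 324.9 W × 12 h × 31 d = 120,863 Wh = 120.9 kWh
Total energy = 18.88 + 292.5 + 120.9 = 432.3 kWh
Cost = 432.3 kWh × £0.324 = £140.06

£140.06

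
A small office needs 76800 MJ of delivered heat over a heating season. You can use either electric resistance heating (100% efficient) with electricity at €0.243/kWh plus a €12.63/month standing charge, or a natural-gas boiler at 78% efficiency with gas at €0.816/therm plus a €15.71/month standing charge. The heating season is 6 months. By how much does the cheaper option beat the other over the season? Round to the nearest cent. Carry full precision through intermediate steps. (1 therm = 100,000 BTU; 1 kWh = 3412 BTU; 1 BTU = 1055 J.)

€4404.45

Heat load = 76800 MJ = 76,800,000,000 J / 1055 = 72,796,209 BTU
Gas: input = 72,796,209 / 0.78 = 93,328,472 BTU = 933.3 therm → 933.3 × €0.816 = €761.56; + 6 × €15.71 standing = €855.82
Electric: 72,796,209 BTU / 3412 = 21,340 kWh → × €0.243 = €5,184.49; + 6 × €12.63 standing = €5,260.27
Difference = |€855.82 − €5,260.27| = €4,404.45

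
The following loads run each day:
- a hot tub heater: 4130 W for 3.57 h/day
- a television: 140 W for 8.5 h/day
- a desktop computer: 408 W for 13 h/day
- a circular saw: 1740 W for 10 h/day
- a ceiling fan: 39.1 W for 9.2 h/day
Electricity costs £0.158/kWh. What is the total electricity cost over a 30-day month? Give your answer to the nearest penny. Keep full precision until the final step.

£184.85

hot tub heater: 4130 W × 3.57 h × 30 d = 442,323 Wh = 442.3 kWh
television: 140 W × 8.5 h × 30 d = 35,700 Wh = 35.7 kWh
desktop computer: 408 W × 13 h × 30 d = 159,120 Wh = 159.1 kWh
circular saw: 1740 W × 10 h × 30 d = 522,000 Wh = 522 kWh
ceiling fan: 39.1 W × 9.2 h × 30 d = 10,792 Wh = 10.79 kWh
Total energy = 442.3 + 35.7 + 159.1 + 522 + 10.79 = 1,170 kWh
Cost = 1,170 kWh × £0.158 = £184.85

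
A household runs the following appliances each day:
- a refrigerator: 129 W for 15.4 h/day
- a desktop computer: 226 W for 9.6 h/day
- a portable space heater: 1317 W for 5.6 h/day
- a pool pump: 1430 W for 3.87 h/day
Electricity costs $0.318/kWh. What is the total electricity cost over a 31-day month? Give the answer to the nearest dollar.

$168

refrigerator: 129 W × 15.4 h × 31 d = 61,585 Wh = 61.58 kWh
desktop computer: 226 W × 9.6 h × 31 d = 67,258 Wh = 67.26 kWh
portable space heater: 1317 W × 5.6 h × 31 d = 228,631 Wh = 228.6 kWh
pool pump: 1430 W × 3.87 h × 31 d = 171,557 Wh = 171.6 kWh
Total energy = 61.58 + 67.26 + 228.6 + 171.6 = 529 kWh
Cost = 529 kWh × $0.318 = $168.23 ≈ $168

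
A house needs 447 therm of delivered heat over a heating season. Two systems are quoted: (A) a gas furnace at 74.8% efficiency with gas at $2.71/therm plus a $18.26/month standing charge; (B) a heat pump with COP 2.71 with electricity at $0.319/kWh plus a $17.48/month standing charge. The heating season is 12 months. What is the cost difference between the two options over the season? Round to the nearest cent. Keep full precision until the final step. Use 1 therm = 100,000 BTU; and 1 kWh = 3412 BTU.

$86.71

Heat load = 447 therm × 100,000 = 44,700,000 BTU
Gas: input = 44,700,000 / 0.748 = 59,759,358 BTU = 597.6 therm → 597.6 × $2.71 = $1,619.48; + 12 × $18.26 standing = $1,838.60
Heat pump: 44,700,000 BTU / 3412 = 13,100 kWh heat; / 2.71 = 4,834 kWh in → × $0.319 = $1,542.13; + 12 × $17.48 standing = $1,751.89
Difference = |$1,838.60 − $1,751.89| = $86.71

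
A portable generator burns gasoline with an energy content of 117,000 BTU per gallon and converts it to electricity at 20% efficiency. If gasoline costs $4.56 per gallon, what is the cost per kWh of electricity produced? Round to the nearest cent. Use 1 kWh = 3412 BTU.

Electrical output per gallon = 117,000 BTU × 0.20 / 3412 BTU/kWh = 6.858 kWh
Cost per kWh = $4.56 / 6.858 kWh = $0.665

$0.66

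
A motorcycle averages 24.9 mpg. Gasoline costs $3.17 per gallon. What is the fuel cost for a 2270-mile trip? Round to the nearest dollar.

$289

Fuel = 2270 mi / 24.9 mpg = 91.16 gal
Cost = 91.16 gal × $3.17/gal = $288.99 ≈ $289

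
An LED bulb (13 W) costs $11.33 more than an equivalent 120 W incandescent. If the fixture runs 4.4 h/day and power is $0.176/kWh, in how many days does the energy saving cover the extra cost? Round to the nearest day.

137 days

Power saved = 120 − 13 = 107 W
Daily energy saved = 107 W × 4.4 h = 470.8 Wh = 0.4708 kWh
Daily savings = 0.4708 × $0.176 = $0.0829
Payback = $11.33 / $0.0829 per day = 136.7 days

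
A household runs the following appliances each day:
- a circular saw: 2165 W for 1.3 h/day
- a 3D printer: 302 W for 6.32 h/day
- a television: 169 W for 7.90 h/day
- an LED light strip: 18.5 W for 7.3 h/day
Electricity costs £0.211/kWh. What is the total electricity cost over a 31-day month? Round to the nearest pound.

circular saw: 2165 W × 1.3 h × 31 d = 87,250 Wh = 87.25 kWh
3D printer: 302 W × 6.32 h × 31 d = 59,168 Wh = 59.17 kWh
television: 169 W × 7.90 h × 31 d = 41,388 Wh = 41.39 kWh
LED light strip: 18.5 W × 7.3 h × 31 d = 4,187 Wh = 4.187 kWh
Total energy = 87.25 + 59.17 + 41.39 + 4.187 = 192 kWh
Cost = 192 kWh × £0.211 = £40.51 ≈ £41

£41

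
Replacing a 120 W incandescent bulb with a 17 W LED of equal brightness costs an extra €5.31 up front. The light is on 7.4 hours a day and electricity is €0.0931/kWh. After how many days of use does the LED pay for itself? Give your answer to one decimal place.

74.8 days

Power saved = 120 − 17 = 103 W
Daily energy saved = 103 W × 7.4 h = 762.2 Wh = 0.7622 kWh
Daily savings = 0.7622 × €0.0931 = €0.0710
Payback = €5.31 / €0.0710 per day = 74.83 days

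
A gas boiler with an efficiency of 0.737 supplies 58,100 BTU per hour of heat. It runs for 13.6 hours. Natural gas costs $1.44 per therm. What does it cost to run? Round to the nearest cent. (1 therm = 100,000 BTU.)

$15.44

Heat delivered = 58,100 BTU/h × 13.6 h = 790,160 BTU
Gas input = 790,160 / 0.737 = 1,072,130 BTU
= 1,072,130 / 100,000 = 10.72 therm
Cost = 10.72 × $1.44/therm = $15.44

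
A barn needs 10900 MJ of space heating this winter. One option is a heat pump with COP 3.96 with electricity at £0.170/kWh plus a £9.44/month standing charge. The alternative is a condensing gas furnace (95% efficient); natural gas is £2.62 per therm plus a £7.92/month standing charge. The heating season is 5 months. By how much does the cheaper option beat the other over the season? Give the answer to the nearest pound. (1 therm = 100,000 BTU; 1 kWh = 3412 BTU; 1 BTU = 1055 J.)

Heat load = 10900 MJ = 10,900,000,000 J / 1055 = 10,331,754 BTU
Gas: input = 10,331,754 / 0.95 = 10,875,530 BTU = 108.8 therm → 108.8 × £2.62 = £284.94; + 5 × £7.92 standing = £324.54
Heat pump: 10,331,754 BTU / 3412 = 3,028 kWh heat; / 3.96 = 764.7 kWh in → × £0.170 = £129.99; + 5 × £9.44 standing = £177.19
Difference = |£324.54 − £177.19| = £147.35 ≈ £147

£147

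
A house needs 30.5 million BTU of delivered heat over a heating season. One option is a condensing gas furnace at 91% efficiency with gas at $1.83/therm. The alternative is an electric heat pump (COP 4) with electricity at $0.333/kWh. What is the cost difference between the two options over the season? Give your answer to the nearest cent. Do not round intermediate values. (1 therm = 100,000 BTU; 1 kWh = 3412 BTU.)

$130.82

Heat load = 30.5 × 10⁶ BTU = 30,500,000 BTU
Gas: input = 30,500,000 / 0.91 = 33,516,484 BTU = 335.2 therm → 335.2 × $1.83 = $613.35
Heat pump: 30,500,000 BTU / 3412 = 8,939 kWh heat; / 4 = 2,235 kWh in → × $0.333 = $744.17
Difference = |$613.35 − $744.17| = $130.82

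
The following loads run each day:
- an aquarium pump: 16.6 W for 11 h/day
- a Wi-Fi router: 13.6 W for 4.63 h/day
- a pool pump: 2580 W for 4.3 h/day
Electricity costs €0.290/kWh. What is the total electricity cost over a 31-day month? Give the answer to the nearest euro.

€102

aquarium pump: 16.6 W × 11 h × 31 d = 5,661 Wh = 5.661 kWh
Wi-Fi router: 13.6 W × 4.63 h × 31 d = 1,952 Wh = 1.952 kWh
pool pump: 2580 W × 4.3 h × 31 d = 343,914 Wh = 343.9 kWh
Total energy = 5.661 + 1.952 + 343.9 = 351.5 kWh
Cost = 351.5 kWh × €0.290 = €101.94 ≈ €102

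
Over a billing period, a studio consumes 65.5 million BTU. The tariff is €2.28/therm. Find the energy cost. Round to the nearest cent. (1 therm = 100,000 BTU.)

65.5 million BTU × (10 therm/million BTU) = 655 therm
Cost = 655 therm × €2.28/therm = €1,493.40

€1493.40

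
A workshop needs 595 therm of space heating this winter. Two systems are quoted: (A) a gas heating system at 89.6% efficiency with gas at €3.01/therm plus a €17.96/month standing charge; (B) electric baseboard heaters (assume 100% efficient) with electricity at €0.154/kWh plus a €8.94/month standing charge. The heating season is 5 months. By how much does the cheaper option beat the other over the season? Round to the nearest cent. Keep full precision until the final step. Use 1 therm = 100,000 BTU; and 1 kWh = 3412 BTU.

€641.59

Heat load = 595 therm × 100,000 = 59,500,000 BTU
Gas: input = 59,500,000 / 0.896 = 66,406,250 BTU = 664.1 therm → 664.1 × €3.01 = €1,998.83; + 5 × €17.96 standing = €2,088.63
Electric: 59,500,000 BTU / 3412 = 17,440 kWh → × €0.154 = €2,685.52; + 5 × €8.94 standing = €2,730.22
Difference = |€2,088.63 − €2,730.22| = €641.59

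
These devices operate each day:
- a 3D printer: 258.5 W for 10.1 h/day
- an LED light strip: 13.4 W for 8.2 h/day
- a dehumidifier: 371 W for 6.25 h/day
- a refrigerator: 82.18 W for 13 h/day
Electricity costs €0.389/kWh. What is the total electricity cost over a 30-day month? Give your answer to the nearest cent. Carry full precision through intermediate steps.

€71.28

3D printer: 258.5 W × 10.1 h × 30 d = 78,326 Wh = 78.33 kWh
LED light strip: 13.4 W × 8.2 h × 30 d = 3,296 Wh = 3.296 kWh
dehumidifier: 371 W × 6.25 h × 30 d = 69,562 Wh = 69.56 kWh
refrigerator: 82.18 W × 13 h × 30 d = 32,050 Wh = 32.05 kWh
Total energy = 78.33 + 3.296 + 69.56 + 32.05 = 183.2 kWh
Cost = 183.2 kWh × €0.389 = €71.28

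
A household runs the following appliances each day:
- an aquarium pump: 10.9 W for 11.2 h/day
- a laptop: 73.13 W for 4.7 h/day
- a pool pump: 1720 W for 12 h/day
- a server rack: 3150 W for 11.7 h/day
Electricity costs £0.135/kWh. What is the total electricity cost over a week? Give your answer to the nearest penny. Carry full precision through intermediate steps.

aquarium pump: 10.9 W × 11.2 h × 7 d = 855 Wh = 0.8546 kWh
laptop: 73.13 W × 4.7 h × 7 d = 2,406 Wh = 2.406 kWh
pool pump: 1720 W × 12 h × 7 d = 144,480 Wh = 144.5 kWh
server rack: 3150 W × 11.7 h × 7 d = 257,985 Wh = 258 kWh
Total energy = 0.8546 + 2.406 + 144.5 + 258 = 405.7 kWh
Cost = 405.7 kWh × £0.135 = £54.77

£54.77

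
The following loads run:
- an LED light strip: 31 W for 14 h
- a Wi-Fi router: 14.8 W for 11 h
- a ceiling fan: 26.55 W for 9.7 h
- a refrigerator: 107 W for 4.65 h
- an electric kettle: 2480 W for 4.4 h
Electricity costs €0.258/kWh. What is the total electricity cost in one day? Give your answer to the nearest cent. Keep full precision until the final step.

LED light strip: 31 W × 14 h = 434 Wh = 0.434 kWh
Wi-Fi router: 14.8 W × 11 h = 163 Wh = 0.1628 kWh
ceiling fan: 26.55 W × 9.7 h = 258 Wh = 0.2575 kWh
refrigerator: 107 W × 4.65 h = 498 Wh = 0.4975 kWh
electric kettle: 2480 W × 4.4 h = 10,912 Wh = 10.91 kWh
Total energy = 0.434 + 0.1628 + 0.2575 + 0.4975 + 10.91 = 12.26 kWh
Cost = 12.26 kWh × €0.258 = €3.16

€3.16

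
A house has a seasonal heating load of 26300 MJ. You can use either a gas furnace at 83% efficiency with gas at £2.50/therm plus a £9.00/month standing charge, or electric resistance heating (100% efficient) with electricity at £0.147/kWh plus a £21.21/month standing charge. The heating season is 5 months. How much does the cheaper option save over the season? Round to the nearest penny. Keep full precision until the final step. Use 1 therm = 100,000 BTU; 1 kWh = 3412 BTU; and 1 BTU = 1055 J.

£384.20

Heat load = 26300 MJ = 26,300,000,000 J / 1055 = 24,928,910 BTU
Gas: input = 24,928,910 / 0.83 = 30,034,831 BTU = 300.3 therm → 300.3 × £2.50 = £750.87; + 5 × £9.00 standing = £795.87
Electric: 24,928,910 BTU / 3412 = 7,306 kWh → × £0.147 = £1,074.02; + 5 × £21.21 standing = £1,180.07
Difference = |£795.87 − £1,180.07| = £384.20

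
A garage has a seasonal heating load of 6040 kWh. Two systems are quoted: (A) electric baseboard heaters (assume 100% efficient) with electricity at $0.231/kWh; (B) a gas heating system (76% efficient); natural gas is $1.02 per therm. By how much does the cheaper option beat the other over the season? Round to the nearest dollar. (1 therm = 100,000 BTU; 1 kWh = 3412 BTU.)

$1119

Heat load = 6040 kWh × 3412 = 20,608,480 BTU
Gas: input = 20,608,480 / 0.76 = 27,116,421 BTU = 271.2 therm → 271.2 × $1.02 = $276.59
Electric: 20,608,480 BTU / 3412 = 6,040 kWh → × $0.231 = $1,395.24
Difference = |$276.59 − $1,395.24| = $1,118.65 ≈ $1119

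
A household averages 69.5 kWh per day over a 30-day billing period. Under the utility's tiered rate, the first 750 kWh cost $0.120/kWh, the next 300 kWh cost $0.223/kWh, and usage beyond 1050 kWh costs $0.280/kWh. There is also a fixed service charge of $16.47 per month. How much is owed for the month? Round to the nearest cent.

Usage = 69.5 kWh/day × 30 days = 2085 kWh
First 750 kWh × $0.120 = $90.00
Next 300 kWh × $0.223 = $66.90
Remaining 1035 kWh × $0.280 = $289.80
Energy charge = $446.70; + service $16.47 = $463.17

$463.17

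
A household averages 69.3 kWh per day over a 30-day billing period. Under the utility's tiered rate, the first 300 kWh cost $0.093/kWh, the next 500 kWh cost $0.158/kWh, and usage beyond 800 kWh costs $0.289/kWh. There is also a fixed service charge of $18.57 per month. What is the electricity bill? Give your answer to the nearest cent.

$495.10

Usage = 69.3 kWh/day × 30 days = 2079 kWh
First 300 kWh × $0.093 = $27.90
Next 500 kWh × $0.158 = $79.00
Remaining 1279 kWh × $0.289 = $369.63
Energy charge = $476.53; + service $18.57 = $495.10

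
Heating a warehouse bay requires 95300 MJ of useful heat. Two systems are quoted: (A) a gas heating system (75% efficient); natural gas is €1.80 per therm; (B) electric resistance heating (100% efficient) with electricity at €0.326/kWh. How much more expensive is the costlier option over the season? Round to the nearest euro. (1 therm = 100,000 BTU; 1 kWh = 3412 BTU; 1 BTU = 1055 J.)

€6463

Heat load = 95300 MJ = 95,300,000,000 J / 1055 = 90,331,754 BTU
Gas: input = 90,331,754 / 0.75 = 120,442,338 BTU = 1,204 therm → 1,204 × €1.80 = €2,167.96
Electric: 90,331,754 BTU / 3412 = 26,470 kWh → × €0.326 = €8,630.76
Difference = |€2,167.96 − €8,630.76| = €6,462.80 ≈ €6463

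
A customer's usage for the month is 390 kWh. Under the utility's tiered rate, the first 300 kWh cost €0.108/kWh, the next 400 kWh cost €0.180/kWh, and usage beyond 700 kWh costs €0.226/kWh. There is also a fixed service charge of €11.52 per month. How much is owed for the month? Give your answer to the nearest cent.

First 300 kWh × €0.108 = €32.40
Next 90 kWh × €0.180 = €16.20
Remaining tier: 0 kWh (not reached)
Energy charge = €48.60; + service €11.52 = €60.12

€60.12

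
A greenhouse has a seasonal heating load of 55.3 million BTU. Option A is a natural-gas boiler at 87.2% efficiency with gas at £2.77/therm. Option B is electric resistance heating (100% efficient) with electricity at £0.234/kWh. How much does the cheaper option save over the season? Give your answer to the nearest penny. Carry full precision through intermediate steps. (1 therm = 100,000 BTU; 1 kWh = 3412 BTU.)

£2035.89

Heat load = 55.3 × 10⁶ BTU = 55,300,000 BTU
Gas: input = 55,300,000 / 0.872 = 63,417,431 BTU = 634.2 therm → 634.2 × £2.77 = £1,756.66
Electric: 55,300,000 BTU / 3412 = 16,210 kWh → × £0.234 = £3,792.56
Difference = |£1,756.66 − £3,792.56| = £2,035.89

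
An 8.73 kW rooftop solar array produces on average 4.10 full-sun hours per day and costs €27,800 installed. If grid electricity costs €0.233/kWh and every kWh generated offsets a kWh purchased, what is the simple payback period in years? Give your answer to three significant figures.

9.13 years

Daily generation = 8.73 kW × 4.10 h = 35.79 kWh
Annual generation = 35.79 × 365 = 13064 kWh
Annual savings = 13064 × €0.233 = €3,044.02
Payback = €27,800 / €3,044.02 = 9.13 years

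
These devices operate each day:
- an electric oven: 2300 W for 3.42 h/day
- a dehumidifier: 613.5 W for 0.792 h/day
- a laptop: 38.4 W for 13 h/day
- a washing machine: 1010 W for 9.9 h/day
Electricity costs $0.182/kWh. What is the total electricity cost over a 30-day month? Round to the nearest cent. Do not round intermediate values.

electric oven: 2300 W × 3.42 h × 30 d = 235,980 Wh = 236 kWh
dehumidifier: 613.5 W × 0.792 h × 30 d = 14,577 Wh = 14.58 kWh
laptop: 38.4 W × 13 h × 30 d = 14,976 Wh = 14.98 kWh
washing machine: 1010 W × 9.9 h × 30 d = 299,970 Wh = 300 kWh
Total energy = 236 + 14.58 + 14.98 + 300 = 565.5 kWh
Cost = 565.5 kWh × $0.182 = $102.92

$102.92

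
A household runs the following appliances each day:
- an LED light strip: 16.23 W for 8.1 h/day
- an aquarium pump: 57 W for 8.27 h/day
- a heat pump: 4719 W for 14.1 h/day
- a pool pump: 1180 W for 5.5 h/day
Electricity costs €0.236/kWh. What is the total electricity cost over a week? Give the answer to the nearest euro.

€122

LED light strip: 16.23 W × 8.1 h × 7 d = 920 Wh = 0.9202 kWh
aquarium pump: 57 W × 8.27 h × 7 d = 3,300 Wh = 3.3 kWh
heat pump: 4719 W × 14.1 h × 7 d = 465,765 Wh = 465.8 kWh
pool pump: 1180 W × 5.5 h × 7 d = 45,430 Wh = 45.43 kWh
Total energy = 0.9202 + 3.3 + 465.8 + 45.43 = 515.4 kWh
Cost = 515.4 kWh × €0.236 = €121.64 ≈ €122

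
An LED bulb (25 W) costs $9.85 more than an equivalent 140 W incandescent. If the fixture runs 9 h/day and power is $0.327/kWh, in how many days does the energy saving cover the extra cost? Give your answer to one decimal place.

29.1 days

Power saved = 140 − 25 = 115 W
Daily energy saved = 115 W × 9 h = 1035 Wh = 1.035 kWh
Daily savings = 1.035 × $0.327 = $0.3384
Payback = $9.85 / $0.3384 per day = 29.1 days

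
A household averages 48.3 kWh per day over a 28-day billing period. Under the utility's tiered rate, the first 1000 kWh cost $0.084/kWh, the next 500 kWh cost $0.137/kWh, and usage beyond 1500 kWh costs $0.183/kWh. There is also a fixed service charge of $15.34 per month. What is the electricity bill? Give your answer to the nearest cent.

$147.62

Usage = 48.3 kWh/day × 28 days = 1352.4 kWh
First 1000 kWh × $0.084 = $84.00
Next 352.4 kWh × $0.137 = $48.28
Remaining tier: 0 kWh (not reached)
Energy charge = $132.28; + service $15.34 = $147.62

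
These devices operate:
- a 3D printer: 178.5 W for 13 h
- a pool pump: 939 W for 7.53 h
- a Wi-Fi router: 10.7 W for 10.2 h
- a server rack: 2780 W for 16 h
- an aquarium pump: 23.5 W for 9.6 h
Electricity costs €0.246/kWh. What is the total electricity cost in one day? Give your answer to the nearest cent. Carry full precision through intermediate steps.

€13.33

3D printer: 178.5 W × 13 h = 2,320 Wh = 2.321 kWh
pool pump: 939 W × 7.53 h = 7,071 Wh = 7.071 kWh
Wi-Fi router: 10.7 W × 10.2 h = 109 Wh = 0.1091 kWh
server rack: 2780 W × 16 h = 44,480 Wh = 44.48 kWh
aquarium pump: 23.5 W × 9.6 h = 226 Wh = 0.2256 kWh
Total energy = 2.321 + 7.071 + 0.1091 + 44.48 + 0.2256 = 54.21 kWh
Cost = 54.21 kWh × €0.246 = €13.33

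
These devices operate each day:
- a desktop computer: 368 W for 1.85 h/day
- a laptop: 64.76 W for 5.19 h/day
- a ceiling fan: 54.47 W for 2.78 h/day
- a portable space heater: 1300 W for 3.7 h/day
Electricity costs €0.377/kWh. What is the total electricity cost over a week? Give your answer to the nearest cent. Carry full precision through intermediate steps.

€15.78

desktop computer: 368 W × 1.85 h × 7 d = 4,766 Wh = 4.766 kWh
laptop: 64.76 W × 5.19 h × 7 d = 2,353 Wh = 2.353 kWh
ceiling fan: 54.47 W × 2.78 h × 7 d = 1,060 Wh = 1.06 kWh
portable space heater: 1300 W × 3.7 h × 7 d = 33,670 Wh = 33.67 kWh
Total energy = 4.766 + 2.353 + 1.06 + 33.67 = 41.85 kWh
Cost = 41.85 kWh × €0.377 = €15.78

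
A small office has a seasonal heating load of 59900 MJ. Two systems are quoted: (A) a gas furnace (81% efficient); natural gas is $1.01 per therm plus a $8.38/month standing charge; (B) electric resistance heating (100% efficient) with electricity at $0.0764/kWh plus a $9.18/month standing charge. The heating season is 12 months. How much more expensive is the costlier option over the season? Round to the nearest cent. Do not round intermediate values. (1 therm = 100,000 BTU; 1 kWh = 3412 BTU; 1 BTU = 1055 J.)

Heat load = 59900 MJ = 59,900,000,000 J / 1055 = 56,777,251 BTU
Gas: input = 56,777,251 / 0.81 = 70,095,372 BTU = 701 therm → 701 × $1.01 = $707.96; + 12 × $8.38 standing = $808.52
Electric: 56,777,251 BTU / 3412 = 16,640 kWh → × $0.0764 = $1,271.33; + 12 × $9.18 standing = $1,381.49
Difference = |$808.52 − $1,381.49| = $572.97

$572.97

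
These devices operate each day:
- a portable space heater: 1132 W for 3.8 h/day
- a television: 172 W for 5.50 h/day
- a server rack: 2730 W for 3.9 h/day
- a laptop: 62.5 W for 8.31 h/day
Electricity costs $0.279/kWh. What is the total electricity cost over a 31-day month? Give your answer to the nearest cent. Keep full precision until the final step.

portable space heater: 1132 W × 3.8 h × 31 d = 133,350 Wh = 133.3 kWh
television: 172 W × 5.50 h × 31 d = 29,326 Wh = 29.33 kWh
server rack: 2730 W × 3.9 h × 31 d = 330,057 Wh = 330.1 kWh
laptop: 62.5 W × 8.31 h × 31 d = 16,101 Wh = 16.1 kWh
Total energy = 133.3 + 29.33 + 330.1 + 16.1 = 508.8 kWh
Cost = 508.8 kWh × $0.279 = $141.96

$141.96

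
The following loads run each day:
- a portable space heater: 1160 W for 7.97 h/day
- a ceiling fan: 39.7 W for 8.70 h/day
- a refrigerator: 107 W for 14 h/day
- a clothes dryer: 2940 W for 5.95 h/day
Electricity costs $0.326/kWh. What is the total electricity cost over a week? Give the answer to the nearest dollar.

$65

portable space heater: 1160 W × 7.97 h × 7 d = 64,716 Wh = 64.72 kWh
ceiling fan: 39.7 W × 8.70 h × 7 d = 2,418 Wh = 2.418 kWh
refrigerator: 107 W × 14 h × 7 d = 10,486 Wh = 10.49 kWh
clothes dryer: 2940 W × 5.95 h × 7 d = 122,451 Wh = 122.5 kWh
Total energy = 64.72 + 2.418 + 10.49 + 122.5 = 200.1 kWh
Cost = 200.1 kWh × $0.326 = $65.22 ≈ $65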